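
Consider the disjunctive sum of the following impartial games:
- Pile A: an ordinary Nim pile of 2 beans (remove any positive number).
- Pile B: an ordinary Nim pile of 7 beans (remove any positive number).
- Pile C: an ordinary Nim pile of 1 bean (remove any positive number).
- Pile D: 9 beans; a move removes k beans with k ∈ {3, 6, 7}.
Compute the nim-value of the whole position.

Pile A is a plain Nim pile of size 2, so its Grundy value is 2.
Pile B is a plain Nim pile of size 7, so its Grundy value is 7.
Pile C is a plain Nim pile of size 1, so its Grundy value is 1.
Build the Grundy sequence for pile D with g(k) = mex{g(k−s) : s ∈ {3, 6, 7}, s ≤ k}:
g(0) = mex{} = 0
g(1) = mex{} = 0
g(2) = mex{} = 0
g(3) = mex{0} = 1
g(4) = mex{0} = 1
g(5) = mex{0} = 1
g(6) = mex{0,1} = 2
g(7) = mex{0,1} = 2
g(8) = mex{0,1} = 2
g(9) = mex{0,1,2} = 3
So g(9) = 3.
The value of a disjunctive sum is the nim-sum of the parts.
Combined value = 2 ⊕ 7 ⊕ 1 ⊕ 3 = 7.

7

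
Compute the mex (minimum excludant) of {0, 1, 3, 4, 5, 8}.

2

The values 0, 1 are all present; 2 is the first non-negative integer missing from the set.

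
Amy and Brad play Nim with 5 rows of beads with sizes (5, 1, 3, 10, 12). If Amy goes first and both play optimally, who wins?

Compute the nim-sum pairwise:
5 XOR 1 = 4
4 XOR 3 = 7
7 XOR 10 = 13
13 XOR 12 = 1
The nim-sum is 1 ≠ 0, so this is an N-position: the player to move can win; Amy has a winning move.

Amy wins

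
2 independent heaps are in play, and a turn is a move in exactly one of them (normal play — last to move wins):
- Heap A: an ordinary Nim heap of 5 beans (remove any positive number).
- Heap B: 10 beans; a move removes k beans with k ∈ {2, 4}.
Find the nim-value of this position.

Heap A is a plain Nim heap of size 5, so its Grundy value is 5.
Grundy values for heap B (subtraction set {2, 4}):
k:     0  1  2  3  4  5  6  7  8  9 10
g(k):  0  0  1  1  2  2  0  0  1  1  2
So g(10) = 2.
The value of a disjunctive sum is the nim-sum of the parts.
Combined value = 5 ⊕ 2 = 7.

7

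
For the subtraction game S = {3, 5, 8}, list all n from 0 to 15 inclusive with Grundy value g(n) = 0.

0, 1, 2, 11, 12, 13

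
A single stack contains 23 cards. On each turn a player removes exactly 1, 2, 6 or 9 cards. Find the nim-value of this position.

Build the Grundy sequence with g(k) = mex{g(k−s) : s ∈ {1, 2, 6, 9}, s ≤ k}:
k:     0  1  2  3  4  5  6  7  8  9 10 11 12 13 14 15 16 17 18 19 20 21 22 23
g(k):  0  1  2  0  1  2  3  0  1  2  0  1  2  3  0  1  2  0  1  2  3  0  1  2
So g(23) = 2.

2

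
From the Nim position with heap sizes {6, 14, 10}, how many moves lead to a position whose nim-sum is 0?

In binary:
  0110  (6)
  1110  (14)
  1010  (10)
  ----
  0010  (2)
The overall nim-sum is X = 2. A heap of size p has a winning move iff p XOR X < p (reduce it to p XOR X).
  6: 6 XOR 2 = 4 < 6 — winning move (to 4).
  14: 14 XOR 2 = 12 < 14 — winning move (to 12).
  10: 10 XOR 2 = 8 < 10 — winning move (to 8).
That gives 3 winning moves.

3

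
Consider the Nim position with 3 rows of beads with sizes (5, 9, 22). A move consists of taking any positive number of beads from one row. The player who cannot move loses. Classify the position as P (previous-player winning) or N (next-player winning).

Nim-sum: 5 ^ 9 ^ 22 = 26.
The nim-sum is 26 ≠ 0, so this is an N-position: the player to move can win.

N-position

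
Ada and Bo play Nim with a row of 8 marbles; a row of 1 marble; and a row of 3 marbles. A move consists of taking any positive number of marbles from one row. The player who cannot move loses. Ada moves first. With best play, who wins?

Ada wins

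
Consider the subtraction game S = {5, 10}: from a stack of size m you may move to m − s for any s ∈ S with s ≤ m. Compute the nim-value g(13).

2

Grundy values for subtraction set {5, 10}:
k:     0  1  2  3  4  5  6  7  8  9 10 11 12 13
g(k):  0  0  0  0  0  1  1  1  1  1  2  2  2  2
So g(13) = 2.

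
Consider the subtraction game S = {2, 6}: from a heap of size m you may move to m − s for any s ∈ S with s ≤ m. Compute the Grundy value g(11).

1

Grundy values for subtraction set {2, 6}:
k:     0  1  2  3  4  5  6  7  8  9 10 11
g(k):  0  0  1  1  0  0  1  1  0  0  1  1
So g(11) = 1.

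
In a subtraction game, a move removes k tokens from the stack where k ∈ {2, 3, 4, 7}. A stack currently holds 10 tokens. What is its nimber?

Build the Grundy sequence with g(k) = mex{g(k−s) : s ∈ {2, 3, 4, 7}, s ≤ k}:
k:     0  1  2  3  4  5  6  7  8  9 10
g(k):  0  0  1  1  2  2  0  3  1  4  2
So g(10) = 2.

2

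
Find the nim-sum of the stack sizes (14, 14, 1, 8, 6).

15

Nim-sum: 14 ⊕ 14 ⊕ 1 ⊕ 8 ⊕ 6 = 15.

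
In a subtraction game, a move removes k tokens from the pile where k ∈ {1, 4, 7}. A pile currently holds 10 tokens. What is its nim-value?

0

Grundy values for subtraction set {1, 4, 7}:
k:     0  1  2  3  4  5  6  7  8  9 10
g(k):  0  1  0  1  2  0  1  2  0  1  0
So g(10) = 0.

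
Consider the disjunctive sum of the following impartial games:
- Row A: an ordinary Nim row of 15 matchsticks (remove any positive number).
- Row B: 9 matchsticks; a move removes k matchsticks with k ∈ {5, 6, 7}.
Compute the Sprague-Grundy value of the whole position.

14

Row A is a plain Nim row of size 15, so its Grundy value is 15.
Grundy values for row B (subtraction set {5, 6, 7}):
g(0) = mex{} = 0
g(1) = mex{} = 0
g(2) = mex{} = 0
g(3) = mex{} = 0
g(4) = mex{} = 0
g(5) = mex{0} = 1
g(6) = mex{0} = 1
g(7) = mex{0} = 1
g(8) = mex{0} = 1
g(9) = mex{0} = 1
So g(9) = 1.
The value of a disjunctive sum is the nim-sum of the parts.
Combined value = 15 ⊕ 1 = 14.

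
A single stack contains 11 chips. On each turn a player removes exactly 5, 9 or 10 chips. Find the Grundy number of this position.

Compute g(0), g(1), … for moves {5, 9, 10}:
g(0) = mex{} = 0
g(1) = mex{} = 0
g(2) = mex{} = 0
g(3) = mex{} = 0
g(4) = mex{} = 0
g(5) = mex{0} = 1
g(6) = mex{0} = 1
g(7) = mex{0} = 1
g(8) = mex{0} = 1
g(9) = mex{0} = 1
g(10) = mex{0,1} = 2
g(11) = mex{0,1} = 2
So g(11) = 2.

2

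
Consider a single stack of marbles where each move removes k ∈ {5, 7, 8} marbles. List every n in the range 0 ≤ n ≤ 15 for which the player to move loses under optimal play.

Compute g(0), g(1), … for moves {5, 7, 8}:
k:     0  1  2  3  4  5  6  7  8  9 10 11 12 13 14 15
g(k):  0  0  0  0  0  1  1  1  1  1  2  2  2  0  0  0
The P-positions (g = 0) in 0..15 are 0, 1, 2, 3, 4, 13, 14, 15.

0, 1, 2, 3, 4, 13, 14, 15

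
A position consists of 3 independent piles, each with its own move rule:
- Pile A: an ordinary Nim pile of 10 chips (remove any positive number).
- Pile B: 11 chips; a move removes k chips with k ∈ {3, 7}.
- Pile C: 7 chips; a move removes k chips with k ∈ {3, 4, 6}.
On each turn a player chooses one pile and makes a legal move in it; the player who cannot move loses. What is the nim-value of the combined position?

Pile A is a plain Nim pile of size 10, so its Grundy value is 10.
Build the Grundy sequence for pile B with g(k) = mex{g(k−s) : s ∈ {3, 7}, s ≤ k}:
g(0) = mex{} = 0
g(1) = mex{} = 0
g(2) = mex{} = 0
g(3) = mex{0} = 1
g(4) = mex{0} = 1
g(5) = mex{0} = 1
g(6) = mex{1} = 0
g(7) = mex{0,1} = 2
g(8) = mex{0,1} = 2
g(9) = mex{0} = 1
g(10) = mex{1,2} = 0
g(11) = mex{1,2} = 0
So g(11) = 0.
For pile C, compute g(0), g(1), … with moves {3, 4, 6}:
g(0) = mex{} = 0
g(1) = mex{} = 0
g(2) = mex{} = 0
g(3) = mex{0} = 1
g(4) = mex{0} = 1
g(5) = mex{0} = 1
g(6) = mex{0,1} = 2
g(7) = mex{0,1} = 2
So g(7) = 2.
The value of a disjunctive sum is the nim-sum of the parts.
Combined value = 10 ⊕ 0 ⊕ 2 = 8.

8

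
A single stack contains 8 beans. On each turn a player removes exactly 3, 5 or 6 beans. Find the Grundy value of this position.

2

Grundy values for subtraction set {3, 5, 6}:
g(0) = mex{} = 0
g(1) = mex{} = 0
g(2) = mex{} = 0
g(3) = mex{0} = 1
g(4) = mex{0} = 1
g(5) = mex{0} = 1
g(6) = mex{0,1} = 2
g(7) = mex{0,1} = 2
g(8) = mex{0,1} = 2
So g(8) = 2.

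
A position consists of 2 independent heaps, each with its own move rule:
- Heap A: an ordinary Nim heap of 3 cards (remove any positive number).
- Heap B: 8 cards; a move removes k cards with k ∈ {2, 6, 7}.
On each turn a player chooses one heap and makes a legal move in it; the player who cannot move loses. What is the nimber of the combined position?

1

Heap A is a plain Nim heap of size 3, so its Grundy value is 3.
Grundy values for heap B (subtraction set {2, 6, 7}):
g(0) = mex{} = 0
g(1) = mex{} = 0
g(2) = mex{0} = 1
g(3) = mex{0} = 1
g(4) = mex{1} = 0
g(5) = mex{1} = 0
g(6) = mex{0} = 1
g(7) = mex{0} = 1
g(8) = mex{0,1} = 2
So g(8) = 2.
By the Sprague-Grundy theorem, the Grundy value of a sum of independent games is the XOR of the component values.
Combined value = 3 XOR 2 = 1.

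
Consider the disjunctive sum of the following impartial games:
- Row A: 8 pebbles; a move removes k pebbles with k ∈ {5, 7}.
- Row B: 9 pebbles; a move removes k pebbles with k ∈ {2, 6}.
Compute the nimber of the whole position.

1

Grundy values for row A (subtraction set {5, 7}):
g(0) = mex{} = 0
g(1) = mex{} = 0
g(2) = mex{} = 0
g(3) = mex{} = 0
g(4) = mex{} = 0
g(5) = mex{0} = 1
g(6) = mex{0} = 1
g(7) = mex{0} = 1
g(8) = mex{0} = 1
So g(8) = 1.
Build the Grundy sequence for row B with g(k) = mex{g(k−s) : s ∈ {2, 6}, s ≤ k}:
k:     0  1  2  3  4  5  6  7  8  9
g(k):  0  0  1  1  0  0  1  1  0  0
So g(9) = 0.
The value of a disjunctive sum is the nim-sum of the parts.
Combined value = 1 XOR 0 = 1.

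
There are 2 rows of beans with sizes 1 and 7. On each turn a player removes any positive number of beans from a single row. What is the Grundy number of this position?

Compute the nim-sum pairwise:
1 ^ 7 = 6

6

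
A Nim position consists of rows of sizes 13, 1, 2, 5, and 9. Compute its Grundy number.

2

Nim-sum: 13 XOR 1 XOR 2 XOR 5 XOR 9 = 2.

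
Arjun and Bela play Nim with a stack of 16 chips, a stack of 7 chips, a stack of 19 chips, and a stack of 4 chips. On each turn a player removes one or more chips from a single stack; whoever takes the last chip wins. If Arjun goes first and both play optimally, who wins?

Bela wins

Nim-sum: 16 ⊕ 7 ⊕ 19 ⊕ 4 = 0.
The nim-sum is 0, so this is a P-position: the player to move is in a losing position under optimal play; Arjun is about to move from it and so loses — Bela wins.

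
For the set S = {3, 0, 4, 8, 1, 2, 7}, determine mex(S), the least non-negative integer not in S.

5

The values 0, 1, 2, 3, 4 are all present; 5 is the first non-negative integer missing from the set.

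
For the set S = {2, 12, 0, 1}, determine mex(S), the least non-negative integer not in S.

3

The values 0, 1, 2 are all present; 3 is the first non-negative integer missing from the set.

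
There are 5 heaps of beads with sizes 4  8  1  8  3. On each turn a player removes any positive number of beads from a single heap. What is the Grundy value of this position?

Nim-sum: 4 XOR 8 XOR 1 XOR 8 XOR 3 = 6.

6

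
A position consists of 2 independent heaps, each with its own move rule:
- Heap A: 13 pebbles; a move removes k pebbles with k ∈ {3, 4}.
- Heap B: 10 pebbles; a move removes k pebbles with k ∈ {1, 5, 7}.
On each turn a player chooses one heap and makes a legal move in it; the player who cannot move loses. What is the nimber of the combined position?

2

Grundy values for heap A (subtraction set {3, 4}):
k:     0  1  2  3  4  5  6  7  8  9 10 11 12 13
g(k):  0  0  0  1  1  1  2  0  0  0  1  1  1  2
So g(13) = 2.
Build the Grundy sequence for heap B with g(k) = mex{g(k−s) : s ∈ {1, 5, 7}, s ≤ k}:
g(0) = mex{} = 0
g(1) = mex{0} = 1
g(2) = mex{1} = 0
g(3) = mex{0} = 1
g(4) = mex{1} = 0
g(5) = mex{0} = 1
g(6) = mex{1} = 0
g(7) = mex{0} = 1
g(8) = mex{1} = 0
g(9) = mex{0} = 1
g(10) = mex{1} = 0
So g(10) = 0.
By the Sprague-Grundy theorem, the Grundy value of a sum of independent games is the XOR of the component values.
Combined value = 2 XOR 0 = 2.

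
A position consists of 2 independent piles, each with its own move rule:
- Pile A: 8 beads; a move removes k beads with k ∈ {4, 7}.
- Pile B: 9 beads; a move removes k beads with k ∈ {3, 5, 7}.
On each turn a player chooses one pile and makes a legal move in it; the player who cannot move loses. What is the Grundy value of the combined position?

1

Grundy values for pile A (subtraction set {4, 7}):
g(0) = mex{} = 0
g(1) = mex{} = 0
g(2) = mex{} = 0
g(3) = mex{} = 0
g(4) = mex{0} = 1
g(5) = mex{0} = 1
g(6) = mex{0} = 1
g(7) = mex{0} = 1
g(8) = mex{0,1} = 2
So g(8) = 2.
Build the Grundy sequence for pile B with g(k) = mex{g(k−s) : s ∈ {3, 5, 7}, s ≤ k}:
g(0) = mex{} = 0
g(1) = mex{} = 0
g(2) = mex{} = 0
g(3) = mex{0} = 1
g(4) = mex{0} = 1
g(5) = mex{0} = 1
g(6) = mex{0,1} = 2
g(7) = mex{0,1} = 2
g(8) = mex{0,1} = 2
g(9) = mex{0,1,2} = 3
So g(9) = 3.
By the Sprague-Grundy theorem, the Grundy value of a sum of independent games is the XOR of the component values.
Combined value = 2 XOR 3 = 1.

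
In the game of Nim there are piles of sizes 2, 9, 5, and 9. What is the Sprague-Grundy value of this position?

Compute the nim-sum pairwise:
2 ^ 9 = 11
11 ^ 5 = 14
14 ^ 9 = 7

7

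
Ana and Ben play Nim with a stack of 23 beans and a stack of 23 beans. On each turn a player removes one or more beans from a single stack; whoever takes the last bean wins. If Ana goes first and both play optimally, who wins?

Ben wins

In binary:
  10111  (23)
  10111  (23)
  -----
  00000  (0)
The nim-sum is 0, so this is a P-position: the player to move is in a losing position under optimal play; Ana is about to move from it and so loses — Ben wins.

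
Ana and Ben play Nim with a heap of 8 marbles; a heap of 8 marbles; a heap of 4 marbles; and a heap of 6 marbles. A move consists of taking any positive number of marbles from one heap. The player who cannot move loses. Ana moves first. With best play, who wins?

Compute the nim-sum pairwise:
8 ^ 8 = 0
0 ^ 4 = 4
4 ^ 6 = 2
The nim-sum is 2 ≠ 0, so this is an N-position: the player to move can win; Ana has a winning move.

Ana wins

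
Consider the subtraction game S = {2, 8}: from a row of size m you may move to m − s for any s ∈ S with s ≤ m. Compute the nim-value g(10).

0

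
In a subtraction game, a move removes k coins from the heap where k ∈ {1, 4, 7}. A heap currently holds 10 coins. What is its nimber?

0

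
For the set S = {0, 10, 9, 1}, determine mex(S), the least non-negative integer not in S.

The values 0, 1 are all present; 2 is the first non-negative integer missing from the set.

2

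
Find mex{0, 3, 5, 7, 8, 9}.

1

0 is in the set but 1 is not, so the mex is 1.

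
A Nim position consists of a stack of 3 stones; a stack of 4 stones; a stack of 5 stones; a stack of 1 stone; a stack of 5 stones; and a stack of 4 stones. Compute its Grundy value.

Compute the nim-sum pairwise:
3 XOR 4 = 7
7 XOR 5 = 2
2 XOR 1 = 3
3 XOR 5 = 6
6 XOR 4 = 2

2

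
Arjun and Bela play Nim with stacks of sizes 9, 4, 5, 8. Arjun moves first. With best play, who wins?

Compute the nim-sum pairwise:
9 XOR 4 = 13
13 XOR 5 = 8
8 XOR 8 = 0
The nim-sum is 0, so this is a P-position: the player to move is in a losing position under optimal play; Arjun is about to move from it and so loses — Bela wins.

Bela wins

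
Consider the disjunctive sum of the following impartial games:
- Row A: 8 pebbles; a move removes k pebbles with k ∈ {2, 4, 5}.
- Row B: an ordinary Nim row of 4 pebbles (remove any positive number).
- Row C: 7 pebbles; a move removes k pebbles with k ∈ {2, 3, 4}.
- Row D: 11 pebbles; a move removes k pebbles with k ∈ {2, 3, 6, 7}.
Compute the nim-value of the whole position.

Grundy values for row A (subtraction set {2, 4, 5}):
k:     0  1  2  3  4  5  6  7  8
g(k):  0  0  1  1  2  2  3  0  0
So g(8) = 0.
Row B is a plain Nim row of size 4, so its Grundy value is 4.
For row C, compute g(0), g(1), … with moves {2, 3, 4}:
g(0) = mex{} = 0
g(1) = mex{} = 0
g(2) = mex{0} = 1
g(3) = mex{0} = 1
g(4) = mex{0,1} = 2
g(5) = mex{0,1} = 2
g(6) = mex{1,2} = 0
g(7) = mex{1,2} = 0
So g(7) = 0.
Grundy values for row D (subtraction set {2, 3, 6, 7}):
g(0) = mex{} = 0
g(1) = mex{} = 0
g(2) = mex{0} = 1
g(3) = mex{0} = 1
g(4) = mex{0,1} = 2
g(5) = mex{1} = 0
g(6) = mex{0,1,2} = 3
g(7) = mex{0,2} = 1
g(8) = mex{0,1,3} = 2
g(9) = mex{1,3} = 0
g(10) = mex{1,2} = 0
g(11) = mex{0,2} = 1
So g(11) = 1.
The value of a disjunctive sum is the nim-sum of the parts.
Combined value = 0 ⊕ 4 ⊕ 0 ⊕ 1 = 5.

5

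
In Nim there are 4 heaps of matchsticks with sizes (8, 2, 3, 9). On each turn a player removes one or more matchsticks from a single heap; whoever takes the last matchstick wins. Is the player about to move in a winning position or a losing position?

Losing position

Compute the nim-sum pairwise:
8 XOR 2 = 10
10 XOR 3 = 9
9 XOR 9 = 0
The nim-sum is 0, so this is a P-position: the player to move is in a losing position under optimal play.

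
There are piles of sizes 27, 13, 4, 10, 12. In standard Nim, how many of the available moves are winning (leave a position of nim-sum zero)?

1

Compute the nim-sum pairwise:
27 ^ 13 = 22
22 ^ 4 = 18
18 ^ 10 = 24
24 ^ 12 = 20
The overall nim-sum is X = 20. A pile of size p has a winning move iff p XOR X < p (reduce it to p XOR X).
  27: 27 XOR 20 = 15 < 27 — winning move (to 15).
  13: 13 XOR 20 = 25 ≥ 13 — no move.
  4: 4 XOR 20 = 16 ≥ 4 — no move.
  10: 10 XOR 20 = 30 ≥ 10 — no move.
  12: 12 XOR 20 = 24 ≥ 12 — no move.
That gives 1 winning move.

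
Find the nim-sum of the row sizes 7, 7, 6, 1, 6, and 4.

5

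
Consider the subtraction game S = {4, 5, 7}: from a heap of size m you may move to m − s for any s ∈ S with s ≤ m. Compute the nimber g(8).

2

Build the Grundy sequence with g(k) = mex{g(k−s) : s ∈ {4, 5, 7}, s ≤ k}:
k:     0  1  2  3  4  5  6  7  8
g(k):  0  0  0  0  1  1  1  1  2
So g(8) = 2.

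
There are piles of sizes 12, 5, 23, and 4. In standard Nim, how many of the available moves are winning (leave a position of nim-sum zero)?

In binary:
  01100  (12)
  00101  (5)
  10111  (23)
  00100  (4)
  -----
  11010  (26)
The overall nim-sum is X = 26. A pile of size p has a winning move iff p XOR X < p (reduce it to p XOR X).
  12: 12 XOR 26 = 22 ≥ 12 — no move.
  5: 5 XOR 26 = 31 ≥ 5 — no move.
  23: 23 XOR 26 = 13 < 23 — winning move (to 13).
  4: 4 XOR 26 = 30 ≥ 4 — no move.
That gives 1 winning move.

1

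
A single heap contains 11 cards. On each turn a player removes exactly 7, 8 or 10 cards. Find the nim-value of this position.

1

Compute g(0), g(1), … for moves {7, 8, 10}:
g(0) = mex{} = 0
g(1) = mex{} = 0
g(2) = mex{} = 0
g(3) = mex{} = 0
g(4) = mex{} = 0
g(5) = mex{} = 0
g(6) = mex{} = 0
g(7) = mex{0} = 1
g(8) = mex{0} = 1
g(9) = mex{0} = 1
g(10) = mex{0} = 1
g(11) = mex{0} = 1
So g(11) = 1.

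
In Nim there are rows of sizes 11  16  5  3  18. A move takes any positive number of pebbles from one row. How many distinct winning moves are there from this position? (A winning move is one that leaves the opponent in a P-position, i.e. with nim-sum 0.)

1

Compute the nim-sum pairwise:
11 ^ 16 = 27
27 ^ 5 = 30
30 ^ 3 = 29
29 ^ 18 = 15
The overall nim-sum is X = 15. A row of size p has a winning move iff p XOR X < p (reduce it to p XOR X).
  11: 11 XOR 15 = 4 < 11 — winning move (to 4).
  16: 16 XOR 15 = 31 ≥ 16 — no move.
  5: 5 XOR 15 = 10 ≥ 5 — no move.
  3: 3 XOR 15 = 12 ≥ 3 — no move.
  18: 18 XOR 15 = 29 ≥ 18 — no move.
That gives 1 winning move.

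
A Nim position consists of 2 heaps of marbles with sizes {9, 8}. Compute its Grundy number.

Nim-sum: 9 ^ 8 = 1.

1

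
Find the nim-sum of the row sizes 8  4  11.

Bitwise XOR of the heap sizes:
  1000  (8)
  0100  (4)
  1011  (11)
  ----
  0111  (7)

7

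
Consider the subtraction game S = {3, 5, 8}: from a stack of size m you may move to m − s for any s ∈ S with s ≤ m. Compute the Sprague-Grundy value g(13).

0

Grundy values for subtraction set {3, 5, 8}:
g(0) = mex{} = 0
g(1) = mex{} = 0
g(2) = mex{} = 0
g(3) = mex{0} = 1
g(4) = mex{0} = 1
g(5) = mex{0} = 1
g(6) = mex{0,1} = 2
g(7) = mex{0,1} = 2
g(8) = mex{0,1} = 2
g(9) = mex{0,1,2} = 3
g(10) = mex{0,1,2} = 3
g(11) = mex{1,2} = 0
g(12) = mex{1,2,3} = 0
g(13) = mex{1,2,3} = 0
So g(13) = 0.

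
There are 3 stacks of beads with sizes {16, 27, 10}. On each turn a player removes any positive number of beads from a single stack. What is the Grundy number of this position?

1

Nim-sum: 16 XOR 27 XOR 10 = 1.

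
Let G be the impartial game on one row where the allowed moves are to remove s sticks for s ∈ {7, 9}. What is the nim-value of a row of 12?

1

Grundy values for subtraction set {7, 9}:
g(0) = mex{} = 0
g(1) = mex{} = 0
g(2) = mex{} = 0
g(3) = mex{} = 0
g(4) = mex{} = 0
g(5) = mex{} = 0
g(6) = mex{} = 0
g(7) = mex{0} = 1
g(8) = mex{0} = 1
g(9) = mex{0} = 1
g(10) = mex{0} = 1
g(11) = mex{0} = 1
g(12) = mex{0} = 1
So g(12) = 1.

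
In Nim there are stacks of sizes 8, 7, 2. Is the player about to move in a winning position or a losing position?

Winning position

Compute the nim-sum pairwise:
8 XOR 7 = 15
15 XOR 2 = 13
The nim-sum is 13 ≠ 0, so this is an N-position: the player to move can win.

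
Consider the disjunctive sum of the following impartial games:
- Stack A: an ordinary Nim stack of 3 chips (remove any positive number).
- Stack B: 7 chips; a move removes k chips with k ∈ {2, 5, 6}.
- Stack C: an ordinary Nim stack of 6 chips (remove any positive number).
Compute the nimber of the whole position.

Stack A is a plain Nim stack of size 3, so its Grundy value is 3.
Build the Grundy sequence for stack B with g(k) = mex{g(k−s) : s ∈ {2, 5, 6}, s ≤ k}:
k:     0  1  2  3  4  5  6  7
g(k):  0  0  1  1  0  2  1  3
So g(7) = 3.
Stack C is a plain Nim stack of size 6, so its Grundy value is 6.
The value of a disjunctive sum is the nim-sum of the parts.
Combined value = 3 XOR 3 XOR 6 = 6.

6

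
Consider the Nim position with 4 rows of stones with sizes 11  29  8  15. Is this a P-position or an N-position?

N-position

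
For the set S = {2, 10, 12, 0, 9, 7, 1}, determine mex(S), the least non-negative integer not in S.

3

The values 0, 1, 2 are all present; 3 is the first non-negative integer missing from the set.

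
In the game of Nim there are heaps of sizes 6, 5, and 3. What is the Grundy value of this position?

0

In binary:
  110  (6)
  101  (5)
  011  (3)
  ---
  000  (0)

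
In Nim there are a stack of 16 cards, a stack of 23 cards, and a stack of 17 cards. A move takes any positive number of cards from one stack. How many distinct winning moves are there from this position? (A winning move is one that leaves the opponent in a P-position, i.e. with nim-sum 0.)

3

Compute the nim-sum pairwise:
16 XOR 23 = 7
7 XOR 17 = 22
The overall nim-sum is X = 22. A stack of size p has a winning move iff p XOR X < p (reduce it to p XOR X).
  16: 16 XOR 22 = 6 < 16 — winning move (to 6).
  23: 23 XOR 22 = 1 < 23 — winning move (to 1).
  17: 17 XOR 22 = 7 < 17 — winning move (to 7).
That gives 3 winning moves.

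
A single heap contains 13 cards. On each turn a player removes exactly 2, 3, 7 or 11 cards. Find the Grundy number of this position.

2

Compute g(0), g(1), … for moves {2, 3, 7, 11}:
g(0) = mex{} = 0
g(1) = mex{} = 0
g(2) = mex{0} = 1
g(3) = mex{0} = 1
g(4) = mex{0,1} = 2
g(5) = mex{1} = 0
g(6) = mex{1,2} = 0
g(7) = mex{0,2} = 1
g(8) = mex{0} = 1
g(9) = mex{0,1} = 2
g(10) = mex{1} = 0
g(11) = mex{0,1,2} = 3
g(12) = mex{0,2} = 1
g(13) = mex{0,1,3} = 2
So g(13) = 2.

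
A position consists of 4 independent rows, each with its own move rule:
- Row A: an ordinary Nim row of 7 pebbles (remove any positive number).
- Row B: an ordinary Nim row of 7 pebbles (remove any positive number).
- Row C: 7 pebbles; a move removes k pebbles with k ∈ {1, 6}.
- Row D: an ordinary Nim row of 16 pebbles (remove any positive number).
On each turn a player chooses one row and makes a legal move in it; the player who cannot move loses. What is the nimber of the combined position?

16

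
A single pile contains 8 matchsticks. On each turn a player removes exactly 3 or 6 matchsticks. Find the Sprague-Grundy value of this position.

Build the Grundy sequence with g(k) = mex{g(k−s) : s ∈ {3, 6}, s ≤ k}:
k:     0  1  2  3  4  5  6  7  8
g(k):  0  0  0  1  1  1  2  2  2
So g(8) = 2.

2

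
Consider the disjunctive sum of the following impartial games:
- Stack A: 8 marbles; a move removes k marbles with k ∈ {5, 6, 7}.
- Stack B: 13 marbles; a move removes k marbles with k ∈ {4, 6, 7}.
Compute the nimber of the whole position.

1

Build the Grundy sequence for stack A with g(k) = mex{g(k−s) : s ∈ {5, 6, 7}, s ≤ k}:
k:     0  1  2  3  4  5  6  7  8
g(k):  0  0  0  0  0  1  1  1  1
So g(8) = 1.
For stack B, compute g(0), g(1), … with moves {4, 6, 7}:
k:     0  1  2  3  4  5  6  7  8  9 10 11 12 13
g(k):  0  0  0  0  1  1  1  1  2  2  2  0  0  0
So g(13) = 0.
By the Sprague-Grundy theorem, the Grundy value of a sum of independent games is the XOR of the component values.
Combined value = 1 XOR 0 = 1.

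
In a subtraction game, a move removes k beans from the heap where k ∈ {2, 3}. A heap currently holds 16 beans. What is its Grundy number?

Build the Grundy sequence with g(k) = mex{g(k−s) : s ∈ {2, 3}, s ≤ k}:
k:     0  1  2  3  4  5  6  7  8  9 10 11 12 13 14 15 16
g(k):  0  0  1  1  2  0  0  1  1  2  0  0  1  1  2  0  0
So g(16) = 0.

0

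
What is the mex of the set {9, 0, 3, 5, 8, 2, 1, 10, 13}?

4

The values 0, 1, 2, 3 are all present; 4 is the first non-negative integer missing from the set.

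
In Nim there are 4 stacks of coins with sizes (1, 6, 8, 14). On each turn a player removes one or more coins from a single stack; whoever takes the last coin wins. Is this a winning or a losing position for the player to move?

Winning position

Compute the nim-sum pairwise:
1 XOR 6 = 7
7 XOR 8 = 15
15 XOR 14 = 1
The nim-sum is 1 ≠ 0, so this is an N-position: the player to move can win.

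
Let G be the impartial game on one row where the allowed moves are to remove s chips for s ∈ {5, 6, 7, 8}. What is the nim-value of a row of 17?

Build the Grundy sequence with g(k) = mex{g(k−s) : s ∈ {5, 6, 7, 8}, s ≤ k}:
k:     0  1  2  3  4  5  6  7  8  9 10 11 12 13 14 15 16 17
g(k):  0  0  0  0  0  1  1  1  1  1  2  2  2  0  0  0  0  0
So g(17) = 0.

0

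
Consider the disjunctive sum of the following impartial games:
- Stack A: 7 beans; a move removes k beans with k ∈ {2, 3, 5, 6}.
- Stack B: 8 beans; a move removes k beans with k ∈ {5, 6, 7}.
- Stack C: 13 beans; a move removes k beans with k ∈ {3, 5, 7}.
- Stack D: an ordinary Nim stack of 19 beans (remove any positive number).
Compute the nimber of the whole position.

Grundy values for stack A (subtraction set {2, 3, 5, 6}):
g(0) = mex{} = 0
g(1) = mex{} = 0
g(2) = mex{0} = 1
g(3) = mex{0} = 1
g(4) = mex{0,1} = 2
g(5) = mex{0,1} = 2
g(6) = mex{0,1,2} = 3
g(7) = mex{0,1,2} = 3
So g(7) = 3.
For stack B, compute g(0), g(1), … with moves {5, 6, 7}:
g(0) = mex{} = 0
g(1) = mex{} = 0
g(2) = mex{} = 0
g(3) = mex{} = 0
g(4) = mex{} = 0
g(5) = mex{0} = 1
g(6) = mex{0} = 1
g(7) = mex{0} = 1
g(8) = mex{0} = 1
So g(8) = 1.
For stack C, compute g(0), g(1), … with moves {3, 5, 7}:
g(0) = mex{} = 0
g(1) = mex{} = 0
g(2) = mex{} = 0
g(3) = mex{0} = 1
g(4) = mex{0} = 1
g(5) = mex{0} = 1
g(6) = mex{0,1} = 2
g(7) = mex{0,1} = 2
g(8) = mex{0,1} = 2
g(9) = mex{0,1,2} = 3
g(10) = mex{1,2} = 0
g(11) = mex{1,2} = 0
g(12) = mex{1,2,3} = 0
g(13) = mex{0,2} = 1
So g(13) = 1.
Stack D is a plain Nim stack of size 19, so its Grundy value is 19.
By the Sprague-Grundy theorem, the Grundy value of a sum of independent games is the XOR of the component values.
Combined value = 3 ⊕ 1 ⊕ 1 ⊕ 19 = 16.

16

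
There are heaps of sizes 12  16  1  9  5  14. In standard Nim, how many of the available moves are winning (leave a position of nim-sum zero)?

1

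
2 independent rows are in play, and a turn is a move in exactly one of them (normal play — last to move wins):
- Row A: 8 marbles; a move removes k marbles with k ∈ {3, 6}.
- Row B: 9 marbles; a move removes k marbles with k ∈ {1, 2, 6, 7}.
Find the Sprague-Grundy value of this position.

3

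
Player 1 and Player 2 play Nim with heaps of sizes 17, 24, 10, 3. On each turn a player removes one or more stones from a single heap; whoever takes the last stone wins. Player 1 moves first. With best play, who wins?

Player 2 wins

In binary:
  10001  (17)
  11000  (24)
  01010  (10)
  00011  (3)
  -----
  00000  (0)
The nim-sum is 0, so this is a P-position: the player to move is in a losing position under optimal play; Player 1 is about to move from it and so loses — Player 2 wins.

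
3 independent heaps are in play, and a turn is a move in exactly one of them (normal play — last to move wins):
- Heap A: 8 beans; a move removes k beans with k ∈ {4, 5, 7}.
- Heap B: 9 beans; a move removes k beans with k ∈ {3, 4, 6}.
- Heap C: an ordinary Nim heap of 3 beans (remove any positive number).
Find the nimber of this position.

1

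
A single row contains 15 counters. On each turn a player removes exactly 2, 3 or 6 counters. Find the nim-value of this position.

Build the Grundy sequence with g(k) = mex{g(k−s) : s ∈ {2, 3, 6}, s ≤ k}:
k:     0  1  2  3  4  5  6  7  8  9 10 11 12 13 14 15
g(k):  0  0  1  1  2  0  3  1  2  0  0  1  1  2  0  3
So g(15) = 3.

3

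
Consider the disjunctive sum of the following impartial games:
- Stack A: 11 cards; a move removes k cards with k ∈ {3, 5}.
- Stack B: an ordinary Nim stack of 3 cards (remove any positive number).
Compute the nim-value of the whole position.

Build the Grundy sequence for stack A with g(k) = mex{g(k−s) : s ∈ {3, 5}, s ≤ k}:
k:     0  1  2  3  4  5  6  7  8  9 10 11
g(k):  0  0  0  1  1  1  2  2  0  0  0  1
So g(11) = 1.
Stack B is a plain Nim stack of size 3, so its Grundy value is 3.
The value of a disjunctive sum is the nim-sum of the parts.
Combined value = 1 XOR 3 = 2.

2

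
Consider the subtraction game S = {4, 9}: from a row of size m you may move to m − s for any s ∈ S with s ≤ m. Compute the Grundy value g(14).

Build the Grundy sequence with g(k) = mex{g(k−s) : s ∈ {4, 9}, s ≤ k}:
g(0) = mex{} = 0
g(1) = mex{} = 0
g(2) = mex{} = 0
g(3) = mex{} = 0
g(4) = mex{0} = 1
g(5) = mex{0} = 1
g(6) = mex{0} = 1
g(7) = mex{0} = 1
g(8) = mex{1} = 0
g(9) = mex{0,1} = 2
g(10) = mex{0,1} = 2
g(11) = mex{0,1} = 2
g(12) = mex{0} = 1
g(13) = mex{1,2} = 0
g(14) = mex{1,2} = 0
So g(14) = 0.

0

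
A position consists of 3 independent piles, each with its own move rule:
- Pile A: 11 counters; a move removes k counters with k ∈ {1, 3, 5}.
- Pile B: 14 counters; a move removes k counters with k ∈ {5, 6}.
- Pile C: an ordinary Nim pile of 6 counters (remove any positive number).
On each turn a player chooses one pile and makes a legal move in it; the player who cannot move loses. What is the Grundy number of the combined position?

7

For pile A, compute g(0), g(1), … with moves {1, 3, 5}:
g(0) = mex{} = 0
g(1) = mex{0} = 1
g(2) = mex{1} = 0
g(3) = mex{0} = 1
g(4) = mex{1} = 0
g(5) = mex{0} = 1
g(6) = mex{1} = 0
g(7) = mex{0} = 1
g(8) = mex{1} = 0
g(9) = mex{0} = 1
g(10) = mex{1} = 0
g(11) = mex{0} = 1
So g(11) = 1.
For pile B, compute g(0), g(1), … with moves {5, 6}:
k:     0  1  2  3  4  5  6  7  8  9 10 11 12 13 14
g(k):  0  0  0  0  0  1  1  1  1  1  2  0  0  0  0
So g(14) = 0.
Pile C is a plain Nim pile of size 6, so its Grundy value is 6.
The value of a disjunctive sum is the nim-sum of the parts.
Combined value = 1 ⊕ 0 ⊕ 6 = 7.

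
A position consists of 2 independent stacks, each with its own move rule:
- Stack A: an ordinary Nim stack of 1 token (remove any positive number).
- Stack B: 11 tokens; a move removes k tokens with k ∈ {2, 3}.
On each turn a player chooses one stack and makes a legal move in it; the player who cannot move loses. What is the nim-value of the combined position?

1

Stack A is a plain Nim stack of size 1, so its Grundy value is 1.
Build the Grundy sequence for stack B with g(k) = mex{g(k−s) : s ∈ {2, 3}, s ≤ k}:
k:     0  1  2  3  4  5  6  7  8  9 10 11
g(k):  0  0  1  1  2  0  0  1  1  2  0  0
So g(11) = 0.
By the Sprague-Grundy theorem, the Grundy value of a sum of independent games is the XOR of the component values.
Combined value = 1 XOR 0 = 1.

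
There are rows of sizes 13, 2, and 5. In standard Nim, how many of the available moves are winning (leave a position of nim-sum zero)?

1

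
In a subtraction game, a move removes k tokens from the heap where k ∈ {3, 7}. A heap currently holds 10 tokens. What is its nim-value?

Compute g(0), g(1), … for moves {3, 7}:
g(0) = mex{} = 0
g(1) = mex{} = 0
g(2) = mex{} = 0
g(3) = mex{0} = 1
g(4) = mex{0} = 1
g(5) = mex{0} = 1
g(6) = mex{1} = 0
g(7) = mex{0,1} = 2
g(8) = mex{0,1} = 2
g(9) = mex{0} = 1
g(10) = mex{1,2} = 0
So g(10) = 0.

0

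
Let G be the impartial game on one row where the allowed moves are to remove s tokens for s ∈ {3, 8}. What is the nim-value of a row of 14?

1

Grundy values for subtraction set {3, 8}:
k:     0  1  2  3  4  5  6  7  8  9 10 11 12 13 14
g(k):  0  0  0  1  1  1  0  0  2  1  1  0  0  0  1
So g(14) = 1.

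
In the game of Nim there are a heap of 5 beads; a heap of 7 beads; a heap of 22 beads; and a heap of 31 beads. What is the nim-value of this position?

Nim-sum: 5 ^ 7 ^ 22 ^ 31 = 11.

11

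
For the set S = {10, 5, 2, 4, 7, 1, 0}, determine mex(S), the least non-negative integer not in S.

3

The values 0, 1, 2 are all present; 3 is the first non-negative integer missing from the set.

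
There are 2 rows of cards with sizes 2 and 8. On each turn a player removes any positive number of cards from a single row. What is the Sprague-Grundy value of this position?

10

Nim-sum: 2 XOR 8 = 10.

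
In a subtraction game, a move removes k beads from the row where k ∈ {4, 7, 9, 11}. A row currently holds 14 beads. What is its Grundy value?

Build the Grundy sequence with g(k) = mex{g(k−s) : s ∈ {4, 7, 9, 11}, s ≤ k}:
k:     0  1  2  3  4  5  6  7  8  9 10 11 12 13 14
g(k):  0  0  0  0  1  1  1  1  2  2  2  2  3  3  3
So g(14) = 3.

3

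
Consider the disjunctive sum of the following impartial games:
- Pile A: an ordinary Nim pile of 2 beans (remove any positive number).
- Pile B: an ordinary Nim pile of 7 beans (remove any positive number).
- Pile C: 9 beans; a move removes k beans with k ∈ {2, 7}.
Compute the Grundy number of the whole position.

Pile A is a plain Nim pile of size 2, so its Grundy value is 2.
Pile B is a plain Nim pile of size 7, so its Grundy value is 7.
For pile C, compute g(0), g(1), … with moves {2, 7}:
k:     0  1  2  3  4  5  6  7  8  9
g(k):  0  0  1  1  0  0  1  1  2  0
So g(9) = 0.
The value of a disjunctive sum is the nim-sum of the parts.
Combined value = 2 XOR 7 XOR 0 = 5.

5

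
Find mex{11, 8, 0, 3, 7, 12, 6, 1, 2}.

4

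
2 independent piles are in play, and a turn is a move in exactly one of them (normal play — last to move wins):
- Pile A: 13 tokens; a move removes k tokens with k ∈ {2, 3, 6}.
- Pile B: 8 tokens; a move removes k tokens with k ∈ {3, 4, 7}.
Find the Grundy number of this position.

0

Build the Grundy sequence for pile A with g(k) = mex{g(k−s) : s ∈ {2, 3, 6}, s ≤ k}:
k:     0  1  2  3  4  5  6  7  8  9 10 11 12 13
g(k):  0  0  1  1  2  0  3  1  2  0  0  1  1  2
So g(13) = 2.
Grundy values for pile B (subtraction set {3, 4, 7}):
k:     0  1  2  3  4  5  6  7  8
g(k):  0  0  0  1  1  1  2  2  2
So g(8) = 2.
The value of a disjunctive sum is the nim-sum of the parts.
Combined value = 2 XOR 2 = 0.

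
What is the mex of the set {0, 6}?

1

0 is in the set but 1 is not, so the mex is 1.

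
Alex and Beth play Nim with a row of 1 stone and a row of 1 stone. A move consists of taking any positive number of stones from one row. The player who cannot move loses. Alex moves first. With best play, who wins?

Nim-sum: 1 XOR 1 = 0.
The nim-sum is 0, so this is a P-position: the player to move is in a losing position under optimal play; Alex is about to move from it and so loses — Beth wins.

Beth wins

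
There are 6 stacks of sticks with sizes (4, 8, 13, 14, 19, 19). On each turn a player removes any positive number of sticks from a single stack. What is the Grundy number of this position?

15

In binary:
  00100  (4)
  01000  (8)
  01101  (13)
  01110  (14)
  10011  (19)
  10011  (19)
  -----
  01111  (15)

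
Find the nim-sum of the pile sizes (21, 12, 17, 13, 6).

3

Compute the nim-sum pairwise:
21 ^ 12 = 25
25 ^ 17 = 8
8 ^ 13 = 5
5 ^ 6 = 3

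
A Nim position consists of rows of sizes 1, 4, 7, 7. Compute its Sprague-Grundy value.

5

Compute the nim-sum pairwise:
1 ⊕ 4 = 5
5 ⊕ 7 = 2
2 ⊕ 7 = 5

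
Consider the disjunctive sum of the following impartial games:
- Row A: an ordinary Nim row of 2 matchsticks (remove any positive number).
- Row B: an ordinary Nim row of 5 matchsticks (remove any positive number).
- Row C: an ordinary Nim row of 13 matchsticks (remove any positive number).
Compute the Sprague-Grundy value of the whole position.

Row A is a plain Nim row of size 2, so its Grundy value is 2.
Row B is a plain Nim row of size 5, so its Grundy value is 5.
Row C is a plain Nim row of size 13, so its Grundy value is 13.
By the Sprague-Grundy theorem, the Grundy value of a sum of independent games is the XOR of the component values.
Combined value = 2 XOR 5 XOR 13 = 10.

10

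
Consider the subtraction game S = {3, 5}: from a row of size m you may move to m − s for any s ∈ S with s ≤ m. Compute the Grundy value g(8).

0

Grundy values for subtraction set {3, 5}:
k:     0  1  2  3  4  5  6  7  8
g(k):  0  0  0  1  1  1  2  2  0
So g(8) = 0.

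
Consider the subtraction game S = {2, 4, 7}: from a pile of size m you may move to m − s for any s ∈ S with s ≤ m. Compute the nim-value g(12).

0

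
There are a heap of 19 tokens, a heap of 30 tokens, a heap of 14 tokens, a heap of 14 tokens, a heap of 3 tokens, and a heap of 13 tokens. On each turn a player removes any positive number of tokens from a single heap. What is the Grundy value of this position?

3

Compute the nim-sum pairwise:
19 ^ 30 = 13
13 ^ 14 = 3
3 ^ 14 = 13
13 ^ 3 = 14
14 ^ 13 = 3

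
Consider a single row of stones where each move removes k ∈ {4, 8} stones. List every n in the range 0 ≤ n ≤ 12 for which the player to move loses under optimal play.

0, 1, 2, 3, 12

Grundy values for subtraction set {4, 8}:
k:     0  1  2  3  4  5  6  7  8  9 10 11 12
g(k):  0  0  0  0  1  1  1  1  2  2  2  2  0
The P-positions (g = 0) in 0..12 are 0, 1, 2, 3, 12.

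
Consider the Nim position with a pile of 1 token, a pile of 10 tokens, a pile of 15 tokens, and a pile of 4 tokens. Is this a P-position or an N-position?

P-position

Nim-sum: 1 XOR 10 XOR 15 XOR 4 = 0.
The nim-sum is 0, so this is a P-position: the player to move is in a losing position under optimal play.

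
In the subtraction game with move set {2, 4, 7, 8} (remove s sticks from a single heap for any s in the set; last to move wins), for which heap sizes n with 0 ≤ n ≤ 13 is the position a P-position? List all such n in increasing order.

0, 1, 6, 11, 12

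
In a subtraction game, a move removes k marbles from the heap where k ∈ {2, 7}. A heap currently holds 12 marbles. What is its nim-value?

1

Build the Grundy sequence with g(k) = mex{g(k−s) : s ∈ {2, 7}, s ≤ k}:
k:     0  1  2  3  4  5  6  7  8  9 10 11 12
g(k):  0  0  1  1  0  0  1  1  2  0  0  1  1
So g(12) = 1.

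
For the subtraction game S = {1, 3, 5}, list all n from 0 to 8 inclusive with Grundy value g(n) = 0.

0, 2, 4, 6, 8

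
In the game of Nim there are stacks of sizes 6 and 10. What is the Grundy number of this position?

12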